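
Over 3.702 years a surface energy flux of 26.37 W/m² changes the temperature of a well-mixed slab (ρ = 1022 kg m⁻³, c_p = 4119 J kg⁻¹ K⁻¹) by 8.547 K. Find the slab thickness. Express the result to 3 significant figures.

85.6 m

Heat input Q = F Δt = 26.37 × 1.17×10^8 s = 3.08×10^9 J/m².
Required areal heat capacity C = Q / ΔT = 3.60×10^8 J/(m²·K).
Depth D = C / (ρ c_p) = 3.60×10^8 / (1022 × 4119) = 85.6 m.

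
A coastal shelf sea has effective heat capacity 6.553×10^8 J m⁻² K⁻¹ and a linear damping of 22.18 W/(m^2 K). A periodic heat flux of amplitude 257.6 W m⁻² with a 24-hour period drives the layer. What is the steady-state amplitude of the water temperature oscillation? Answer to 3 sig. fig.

0.00541 K

Areal heat capacity C = 6.553×10^8 J m⁻² K⁻¹ (given).
Angular frequency ω = 2π / T = 2π / 86400 s = 7.27×10^-5 s⁻¹.
√((Cω)² + λ²) = √((47700)² + 22.18²) = 47700 W/(m²·K).
Amplitude A = F₀ / √((Cω)²+λ²) = 257.6 / 47700 = 0.00541 K.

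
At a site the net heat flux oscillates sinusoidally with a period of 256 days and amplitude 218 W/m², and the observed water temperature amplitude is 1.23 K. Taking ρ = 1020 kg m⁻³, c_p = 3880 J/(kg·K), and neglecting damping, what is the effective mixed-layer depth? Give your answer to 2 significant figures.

160 m

ω = 2π / 2.21×10^7 s = 2.84×10^-7 s⁻¹.
Required C = F₀ / (A ω) = 218 / (1.23 × 2.84×10^-7) = 6.24×10^8 J/(m²·K).
D = C / (ρ c_p) = 6.24×10^8 / (1020 × 3880) = 158 m.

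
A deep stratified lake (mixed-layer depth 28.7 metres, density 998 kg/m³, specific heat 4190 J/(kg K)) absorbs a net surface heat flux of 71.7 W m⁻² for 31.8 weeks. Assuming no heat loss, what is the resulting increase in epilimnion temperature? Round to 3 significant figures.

Areal heat capacity C = ρ c_p D = 998 × 4190 × 28.7 = 1.20×10^8 J/(m^2 K).
Net heat input Q = F Δt = 71.7 × (31.8 weeks × 6.048×10^5 s/week) = 1.38×10^9 J/m².
ΔT = Q / C = 1.38×10^9 / 1.20×10^8 = 11.5 K.

11.5 K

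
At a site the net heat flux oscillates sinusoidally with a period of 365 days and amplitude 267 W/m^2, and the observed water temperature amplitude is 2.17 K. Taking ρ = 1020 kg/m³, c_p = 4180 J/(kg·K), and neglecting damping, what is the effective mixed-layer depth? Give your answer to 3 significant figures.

145 m

ω = 2π / 3.15×10^7 s = 1.99×10^-7 s⁻¹.
Required C = F₀ / (A ω) = 267 / (2.17 × 1.99×10^-7) = 6.18×10^8 J/(m²·K).
D = C / (ρ c_p) = 6.18×10^8 / (1020 × 4180) = 145 m.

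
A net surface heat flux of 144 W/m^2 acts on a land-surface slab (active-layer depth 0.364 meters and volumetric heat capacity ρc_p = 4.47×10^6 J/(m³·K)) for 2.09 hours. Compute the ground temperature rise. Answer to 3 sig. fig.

0.666 K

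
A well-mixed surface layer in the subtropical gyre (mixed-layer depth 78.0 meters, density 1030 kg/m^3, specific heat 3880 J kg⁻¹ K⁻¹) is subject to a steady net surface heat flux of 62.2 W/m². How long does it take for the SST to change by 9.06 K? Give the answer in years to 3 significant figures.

1.44 years

Areal heat capacity C = ρ c_p D = 1030 × 3880 × 78.0 = 3.12×10^8 J m⁻² K⁻¹.
Time required: Δt = C ΔT / F = 3.12×10^8 × 9.06 / 62.2 = 4.54×10^7 s.
In years: 4.54×10^7 s / (3.156×10^7 s/year) = 1.44 years.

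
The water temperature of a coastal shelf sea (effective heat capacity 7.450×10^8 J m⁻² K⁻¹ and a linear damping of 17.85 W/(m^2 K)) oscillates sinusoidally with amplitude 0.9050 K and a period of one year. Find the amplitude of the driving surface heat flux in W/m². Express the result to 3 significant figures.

135

Areal heat capacity C = 7.450×10^8 J m⁻² K⁻¹ (given).
ω = 2π / 3.15×10^7 s = 1.99×10^-7 s⁻¹.
√((Cω)² + λ²) = √((148)² + 17.85²) = 150 W/(m²·K).
F₀ = A × √((Cω)²+λ²) = 0.9050 × 150 = 135 W/m².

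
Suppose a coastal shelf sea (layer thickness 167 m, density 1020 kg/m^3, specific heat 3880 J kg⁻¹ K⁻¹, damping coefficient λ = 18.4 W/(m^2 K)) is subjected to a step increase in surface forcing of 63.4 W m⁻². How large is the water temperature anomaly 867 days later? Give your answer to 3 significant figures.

Areal heat capacity C = ρ c_p D = 1020 × 3880 × 167 = 6.61×10^8 J/(m^2 K).
τ = C / λ = 6.61×10^8 / 18.4 = 3.59×10^7 s.
Equilibrium anomaly ΔT_eq = F / λ = 63.4 / 18.4 = 3.45 K.
t = 867 days = 7.49×10^7 s, so t/τ = 2.09.
ΔT(t) = ΔT_eq (1 − e^(−t/τ)) = 3.45 × (1 − e^−2.09) = 3.02 K.

3.02 K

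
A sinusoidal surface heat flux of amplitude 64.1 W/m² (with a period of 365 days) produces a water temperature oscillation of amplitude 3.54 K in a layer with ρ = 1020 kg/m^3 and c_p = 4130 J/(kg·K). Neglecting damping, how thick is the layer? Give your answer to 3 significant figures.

ω = 2π / 3.15×10^7 s = 1.99×10^-7 s⁻¹.
Required C = F₀ / (A ω) = 64.1 / (3.54 × 1.99×10^-7) = 9.09×10^7 J/(m²·K).
D = C / (ρ c_p) = 9.09×10^7 / (1020 × 4130) = 21.6 m.

21.6 m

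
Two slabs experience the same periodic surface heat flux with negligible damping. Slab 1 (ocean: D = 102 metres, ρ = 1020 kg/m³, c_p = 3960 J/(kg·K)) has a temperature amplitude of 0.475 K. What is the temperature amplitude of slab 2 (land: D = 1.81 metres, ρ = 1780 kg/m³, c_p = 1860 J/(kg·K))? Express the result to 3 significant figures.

32.7 K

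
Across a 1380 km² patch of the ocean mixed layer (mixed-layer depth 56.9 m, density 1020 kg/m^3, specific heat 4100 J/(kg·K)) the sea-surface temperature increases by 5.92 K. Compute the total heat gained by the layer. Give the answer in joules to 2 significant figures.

1.9×10^18 J

Areal heat capacity C = ρ c_p D = 1020 × 4100 × 56.9 = 2.38×10^8 J/(m²·K).
Heat per unit area: q = C ΔT = 2.38×10^8 × 5.92 = 1.41×10^9 J/m².
Total heat: Q = q × A = 1.41×10^9 × (1380 × 10⁶ m²) = 1.94×10^18 J.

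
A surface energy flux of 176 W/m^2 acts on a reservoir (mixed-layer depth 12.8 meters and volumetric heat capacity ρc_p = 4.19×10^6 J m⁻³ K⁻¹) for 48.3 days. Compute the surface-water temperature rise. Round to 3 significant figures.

13.7 K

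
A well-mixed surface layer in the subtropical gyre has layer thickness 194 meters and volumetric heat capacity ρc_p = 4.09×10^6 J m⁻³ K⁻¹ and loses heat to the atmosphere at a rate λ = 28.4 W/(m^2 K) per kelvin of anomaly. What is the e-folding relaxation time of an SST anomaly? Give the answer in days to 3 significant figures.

323 days

Areal heat capacity C = ρc_p × D = 4.09×10^6 × 194 = 7.93×10^8 J/(m^2 K).
Relaxation time τ = C / λ = 7.93×10^8 / 28.4 = 2.79×10^7 s.
In days: 2.79×10^7 s / (86400 s/day) = 323 days.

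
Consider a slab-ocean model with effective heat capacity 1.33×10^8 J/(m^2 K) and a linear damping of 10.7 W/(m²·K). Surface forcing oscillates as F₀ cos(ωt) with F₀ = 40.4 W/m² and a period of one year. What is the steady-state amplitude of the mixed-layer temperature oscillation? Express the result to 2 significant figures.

Areal heat capacity C = 1.33×10^8 J/(m^2 K) (given).
Angular frequency ω = 2π / T = 2π / 3.15×10^7 s = 1.99×10^-7 s⁻¹.
√((Cω)² + λ²) = √((26.5)² + 10.7²) = 28.6 W/(m²·K).
Amplitude A = F₀ / √((Cω)²+λ²) = 40.4 / 28.6 = 1.41 K.

1.4 K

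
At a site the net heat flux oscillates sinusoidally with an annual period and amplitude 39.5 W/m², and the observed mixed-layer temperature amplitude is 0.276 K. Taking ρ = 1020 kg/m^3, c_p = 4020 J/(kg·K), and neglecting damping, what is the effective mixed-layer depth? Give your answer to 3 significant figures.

ω = 2π / 3.15×10^7 s = 1.99×10^-7 s⁻¹.
Required C = F₀ / (A ω) = 39.5 / (0.276 × 1.99×10^-7) = 7.18×10^8 J/(m²·K).
D = C / (ρ c_p) = 7.18×10^8 / (1020 × 4020) = 175 m.

175 m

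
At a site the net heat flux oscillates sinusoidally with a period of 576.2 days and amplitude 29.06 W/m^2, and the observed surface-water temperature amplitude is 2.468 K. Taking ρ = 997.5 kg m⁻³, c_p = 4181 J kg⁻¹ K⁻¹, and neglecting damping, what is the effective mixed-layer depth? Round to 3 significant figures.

22.4 m

ω = 2π / 4.98×10^7 s = 1.26×10^-7 s⁻¹.
Required C = F₀ / (A ω) = 29.06 / (2.468 × 1.26×10^-7) = 9.33×10^7 J/(m²·K).
D = C / (ρ c_p) = 9.33×10^7 / (997.5 × 4181) = 22.4 m.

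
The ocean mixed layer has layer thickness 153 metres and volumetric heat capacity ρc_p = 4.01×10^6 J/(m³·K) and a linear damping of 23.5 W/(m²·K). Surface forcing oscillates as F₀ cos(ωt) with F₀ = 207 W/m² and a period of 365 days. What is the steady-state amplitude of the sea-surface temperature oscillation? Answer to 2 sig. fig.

1.7 K

Areal heat capacity C = ρc_p × D = 4.01×10^6 × 153 = 6.14×10^8 J m⁻² K⁻¹.
Angular frequency ω = 2π / T = 2π / 3.15×10^7 s = 1.99×10^-7 s⁻¹.
√((Cω)² + λ²) = √((122)² + 23.5²) = 124 W/(m²·K).
Amplitude A = F₀ / √((Cω)²+λ²) = 207 / 124 = 1.66 K.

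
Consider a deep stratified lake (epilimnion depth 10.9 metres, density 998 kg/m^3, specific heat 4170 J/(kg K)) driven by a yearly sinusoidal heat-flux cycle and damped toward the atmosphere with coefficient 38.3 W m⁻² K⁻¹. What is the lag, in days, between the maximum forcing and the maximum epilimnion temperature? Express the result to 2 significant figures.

13 days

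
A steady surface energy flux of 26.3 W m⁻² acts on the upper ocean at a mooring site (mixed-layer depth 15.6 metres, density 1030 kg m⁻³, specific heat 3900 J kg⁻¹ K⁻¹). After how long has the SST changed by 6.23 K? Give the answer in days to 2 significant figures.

170 days

Areal heat capacity C = ρ c_p D = 1030 × 3900 × 15.6 = 6.27×10^7 J/(m²·K).
Time required: Δt = C ΔT / F = 6.27×10^7 × 6.23 / 26.3 = 1.48×10^7 s.
In days: 1.48×10^7 s / (86400 s/day) = 172 days.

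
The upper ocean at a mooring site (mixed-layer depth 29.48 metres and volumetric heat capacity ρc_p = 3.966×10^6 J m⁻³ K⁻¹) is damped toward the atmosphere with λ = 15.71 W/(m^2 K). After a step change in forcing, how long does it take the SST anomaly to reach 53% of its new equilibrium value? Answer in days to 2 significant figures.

Areal heat capacity C = ρc_p × D = 3.966×10^6 × 29.48 = 1.17×10^8 J/(m²·K).
τ = C / λ = 1.17×10^8 / 15.71 = 7.44×10^6 s.
Fraction reached: 1 − e^(−t/τ) = 0.53 ⇒ t = −τ ln(1 − 0.53) = τ × 0.755.
t = 5.62×10^6 s = 65.0 days.

65 days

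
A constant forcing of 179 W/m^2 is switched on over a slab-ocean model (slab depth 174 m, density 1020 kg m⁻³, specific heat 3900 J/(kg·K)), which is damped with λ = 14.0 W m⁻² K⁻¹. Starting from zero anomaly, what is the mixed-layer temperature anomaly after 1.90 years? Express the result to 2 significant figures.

Areal heat capacity C = ρ c_p D = 1020 × 3900 × 174 = 6.92×10^8 J m⁻² K⁻¹.
τ = C / λ = 6.92×10^8 / 14.0 = 4.94×10^7 s.
Equilibrium anomaly ΔT_eq = F / λ = 179 / 14.0 = 12.8 K.
t = 1.90 years = 6.00×10^7 s, so t/τ = 1.21.
ΔT(t) = ΔT_eq (1 − e^(−t/τ)) = 12.8 × (1 − e^−1.21) = 8.98 K.

9.0 K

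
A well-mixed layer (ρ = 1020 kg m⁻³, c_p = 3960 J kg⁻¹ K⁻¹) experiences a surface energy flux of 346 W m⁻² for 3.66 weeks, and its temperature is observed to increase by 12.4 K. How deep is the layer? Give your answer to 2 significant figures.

15 m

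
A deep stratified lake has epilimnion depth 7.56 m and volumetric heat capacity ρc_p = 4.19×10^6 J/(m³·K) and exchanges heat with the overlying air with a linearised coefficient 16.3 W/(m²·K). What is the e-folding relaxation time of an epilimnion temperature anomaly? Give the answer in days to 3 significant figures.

22.5 days

Areal heat capacity C = ρc_p × D = 4.19×10^6 × 7.56 = 3.17×10^7 J m⁻² K⁻¹.
Relaxation time τ = C / λ = 3.17×10^7 / 16.3 = 1.94×10^6 s.
In days: 1.94×10^6 s / (86400 s/day) = 22.5 days.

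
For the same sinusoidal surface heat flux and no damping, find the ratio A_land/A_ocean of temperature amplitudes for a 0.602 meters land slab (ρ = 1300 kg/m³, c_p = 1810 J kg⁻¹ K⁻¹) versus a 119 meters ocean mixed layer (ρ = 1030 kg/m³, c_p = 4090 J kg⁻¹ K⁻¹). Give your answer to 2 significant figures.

C_ocean = 1030 × 4090 × 119 = 5.01×10^8 J/(m²·K).
C_land = 1300 × 1810 × 0.602 = 1.42×10^6 J/(m²·K).
Undamped amplitude ∝ 1/C, so A_land/A_ocean = C_ocean/C_land = 354.

350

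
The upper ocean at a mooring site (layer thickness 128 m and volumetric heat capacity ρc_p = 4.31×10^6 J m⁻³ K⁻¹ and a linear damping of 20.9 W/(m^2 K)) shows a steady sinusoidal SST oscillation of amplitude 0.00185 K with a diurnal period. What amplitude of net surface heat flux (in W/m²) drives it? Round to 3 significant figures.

Areal heat capacity C = ρc_p × D = 4.31×10^6 × 128 = 5.52×10^8 J/(m²·K).
ω = 2π / 86400 s = 7.27×10^-5 s⁻¹.
√((Cω)² + λ²) = √((40100)² + 20.9²) = 40100 W/(m²·K).
F₀ = A × √((Cω)²+λ²) = 0.00185 × 40100 = 74.2 W/m².

74.2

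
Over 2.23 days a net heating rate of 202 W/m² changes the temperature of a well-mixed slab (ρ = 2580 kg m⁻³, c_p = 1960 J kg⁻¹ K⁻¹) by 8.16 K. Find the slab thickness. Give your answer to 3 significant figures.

Heat input Q = F Δt = 202 × 1.93×10^5 s = 3.89×10^7 J/m².
Required areal heat capacity C = Q / ΔT = 4.77×10^6 J/(m²·K).
Depth D = C / (ρ c_p) = 4.77×10^6 / (2580 × 1960) = 0.943 m.

0.943 m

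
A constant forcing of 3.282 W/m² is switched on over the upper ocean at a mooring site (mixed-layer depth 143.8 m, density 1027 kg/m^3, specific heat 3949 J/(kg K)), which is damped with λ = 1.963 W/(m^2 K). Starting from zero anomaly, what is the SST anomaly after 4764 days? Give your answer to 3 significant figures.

1.25 K

Areal heat capacity C = ρ c_p D = 1027 × 3949 × 143.8 = 5.83×10^8 J/(m^2 K).
τ = C / λ = 5.83×10^8 / 1.963 = 2.97×10^8 s.
Equilibrium anomaly ΔT_eq = F / λ = 3.282 / 1.963 = 1.67 K.
t = 4764 days = 4.12×10^8 s, so t/τ = 1.39.
ΔT(t) = ΔT_eq (1 − e^(−t/τ)) = 1.67 × (1 − e^−1.39) = 1.25 K.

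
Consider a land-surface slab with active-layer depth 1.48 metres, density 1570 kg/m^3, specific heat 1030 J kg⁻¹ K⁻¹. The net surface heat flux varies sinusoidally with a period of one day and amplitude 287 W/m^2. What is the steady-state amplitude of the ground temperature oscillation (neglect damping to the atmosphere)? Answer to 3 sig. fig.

Areal heat capacity C = ρ c_p D = 1570 × 1030 × 1.48 = 2.39×10^6 J m⁻² K⁻¹.
Angular frequency ω = 2π / T = 2π / 86400 s = 7.27×10^-5 s⁻¹.
Cω = 2.39×10^6 × 7.27×10^-5 = 174 W/(m²·K).
Amplitude A = F₀ / (Cω) = 287 / 174 = 1.65 K.

1.65 K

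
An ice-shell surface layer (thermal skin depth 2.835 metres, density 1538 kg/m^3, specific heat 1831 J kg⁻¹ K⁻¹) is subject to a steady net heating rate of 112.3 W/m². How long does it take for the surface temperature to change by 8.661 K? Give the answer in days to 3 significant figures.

Areal heat capacity C = ρ c_p D = 1538 × 1831 × 2.835 = 7.98×10^6 J/(m²·K).
Time required: Δt = C ΔT / F = 7.98×10^6 × 8.661 / 112.3 = 6.16×10^5 s.
In days: 6.16×10^5 s / (86400 s/day) = 7.13 days.

7.13 days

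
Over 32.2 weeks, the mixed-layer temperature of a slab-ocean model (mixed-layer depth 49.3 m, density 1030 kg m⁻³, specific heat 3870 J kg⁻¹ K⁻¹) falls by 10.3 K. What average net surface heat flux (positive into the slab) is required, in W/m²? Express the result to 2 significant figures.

-100

Areal heat capacity C = ρ c_p D = 1030 × 3870 × 49.3 = 1.97×10^8 J/(m²·K).
Required heat per unit area: Q = C ΔT = 1.97×10^8 × -10.3 = -2.02×10^9 J/m².
Flux F = Q / Δt = -2.02×10^9 / 1.95×10^7 s = -104 W/m².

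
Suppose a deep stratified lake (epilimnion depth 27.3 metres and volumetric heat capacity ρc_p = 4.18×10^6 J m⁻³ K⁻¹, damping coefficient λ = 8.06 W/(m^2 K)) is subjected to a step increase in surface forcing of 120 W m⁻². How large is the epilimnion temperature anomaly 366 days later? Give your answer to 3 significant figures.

13.3 K

Areal heat capacity C = ρc_p × D = 4.18×10^6 × 27.3 = 1.14×10^8 J/(m²·K).
τ = C / λ = 1.14×10^8 / 8.06 = 1.42×10^7 s.
Equilibrium anomaly ΔT_eq = F / λ = 120 / 8.06 = 14.9 K.
t = 366 days = 3.16×10^7 s, so t/τ = 2.23.
ΔT(t) = ΔT_eq (1 − e^(−t/τ)) = 14.9 × (1 − e^−2.23) = 13.3 K.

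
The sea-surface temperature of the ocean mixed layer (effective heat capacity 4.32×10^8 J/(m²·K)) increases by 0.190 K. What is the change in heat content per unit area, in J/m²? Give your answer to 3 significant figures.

8.21×10^7

Areal heat capacity C = 4.32×10^8 J/(m²·K) (given).
ΔQ = C ΔT = 4.32×10^8 × 0.190 = 8.21×10^7 J/m².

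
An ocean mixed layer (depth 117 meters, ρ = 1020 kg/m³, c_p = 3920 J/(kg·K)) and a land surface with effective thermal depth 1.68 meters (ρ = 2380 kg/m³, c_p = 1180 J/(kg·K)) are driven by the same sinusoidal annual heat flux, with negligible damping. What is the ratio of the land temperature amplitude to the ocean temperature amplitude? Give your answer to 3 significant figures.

C_ocean = 1020 × 3920 × 117 = 4.68×10^8 J/(m²·K).
C_land = 2380 × 1180 × 1.68 = 4.72×10^6 J/(m²·K).
Undamped amplitude ∝ 1/C, so A_land/A_ocean = C_ocean/C_land = 99.2.

99.2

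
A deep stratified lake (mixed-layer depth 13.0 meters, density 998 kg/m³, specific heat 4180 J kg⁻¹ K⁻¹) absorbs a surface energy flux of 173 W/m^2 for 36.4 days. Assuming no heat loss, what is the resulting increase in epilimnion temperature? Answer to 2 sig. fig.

Areal heat capacity C = ρ c_p D = 998 × 4180 × 13.0 = 5.42×10^7 J/(m²·K).
Net heat input Q = F Δt = 173 × (36.4 days × 86400 s/day) = 5.44×10^8 J/m².
ΔT = Q / C = 5.44×10^8 / 5.42×10^7 = 10.0 K.

10 K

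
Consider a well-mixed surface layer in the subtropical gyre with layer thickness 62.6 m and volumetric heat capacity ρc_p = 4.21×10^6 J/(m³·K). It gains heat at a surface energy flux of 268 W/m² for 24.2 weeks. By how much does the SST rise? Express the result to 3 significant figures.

14.9 K

Areal heat capacity C = ρc_p × D = 4.21×10^6 × 62.6 = 2.64×10^8 J m⁻² K⁻¹.
Net heat input Q = F Δt = 268 × (24.2 weeks × 6.048×10^5 s/week) = 3.92×10^9 J/m².
ΔT = Q / C = 3.92×10^9 / 2.64×10^8 = 14.9 K.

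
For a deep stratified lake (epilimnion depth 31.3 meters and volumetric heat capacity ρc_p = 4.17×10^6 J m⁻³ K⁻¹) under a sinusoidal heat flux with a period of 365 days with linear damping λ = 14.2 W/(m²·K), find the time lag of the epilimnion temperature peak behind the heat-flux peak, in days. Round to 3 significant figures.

62.2 days

Areal heat capacity C = ρc_p × D = 4.17×10^6 × 31.3 = 1.31×10^8 J m⁻² K⁻¹.
ω = 2π / 3.15×10^7 s = 1.99×10^-7 s⁻¹.
Phase lag φ = arctan(Cω/λ) = arctan(26.0/14.2) = 1.07 rad.
Time lag = φ / ω = 1.07 / 1.99×10^-7 = 5.38×10^6 s = 62.2 days.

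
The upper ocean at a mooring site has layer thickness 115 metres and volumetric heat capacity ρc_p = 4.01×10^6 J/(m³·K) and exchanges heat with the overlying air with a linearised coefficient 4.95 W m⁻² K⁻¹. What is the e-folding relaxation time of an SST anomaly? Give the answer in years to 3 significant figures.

2.95 years

Areal heat capacity C = ρc_p × D = 4.01×10^6 × 115 = 4.61×10^8 J/(m^2 K).
Relaxation time τ = C / λ = 4.61×10^8 / 4.95 = 9.32×10^7 s.
In years: 9.32×10^7 s / (3.156×10^7 s/year) = 2.95 years.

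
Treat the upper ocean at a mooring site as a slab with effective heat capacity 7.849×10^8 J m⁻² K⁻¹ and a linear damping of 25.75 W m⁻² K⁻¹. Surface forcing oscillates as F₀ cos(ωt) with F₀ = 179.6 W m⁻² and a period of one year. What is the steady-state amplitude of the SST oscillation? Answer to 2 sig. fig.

1.1 K

Areal heat capacity C = 7.849×10^8 J m⁻² K⁻¹ (given).
Angular frequency ω = 2π / T = 2π / 3.15×10^7 s = 1.99×10^-7 s⁻¹.
√((Cω)² + λ²) = √((156)² + 25.75²) = 158 W/(m²·K).
Amplitude A = F₀ / √((Cω)²+λ²) = 179.6 / 158 = 1.13 K.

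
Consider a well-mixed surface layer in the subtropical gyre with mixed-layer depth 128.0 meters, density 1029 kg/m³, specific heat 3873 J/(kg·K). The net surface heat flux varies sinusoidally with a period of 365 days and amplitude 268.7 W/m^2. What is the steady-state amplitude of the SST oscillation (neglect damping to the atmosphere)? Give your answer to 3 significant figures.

Areal heat capacity C = ρ c_p D = 1029 × 3873 × 128.0 = 5.10×10^8 J m⁻² K⁻¹.
Angular frequency ω = 2π / T = 2π / 3.15×10^7 s = 1.99×10^-7 s⁻¹.
Cω = 5.10×10^8 × 1.99×10^-7 = 102 W/(m²·K).
Amplitude A = F₀ / (Cω) = 268.7 / 102 = 2.64 K.

2.64 K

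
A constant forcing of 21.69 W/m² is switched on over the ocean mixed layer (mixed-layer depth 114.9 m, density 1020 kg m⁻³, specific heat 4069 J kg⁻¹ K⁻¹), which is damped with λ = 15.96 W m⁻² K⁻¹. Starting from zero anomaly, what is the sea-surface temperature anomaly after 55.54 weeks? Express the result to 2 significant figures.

Areal heat capacity C = ρ c_p D = 1020 × 4069 × 114.9 = 4.77×10^8 J/(m²·K).
τ = C / λ = 4.77×10^8 / 15.96 = 2.99×10^7 s.
Equilibrium anomaly ΔT_eq = F / λ = 21.69 / 15.96 = 1.36 K.
t = 55.54 weeks = 3.36×10^7 s, so t/τ = 1.12.
ΔT(t) = ΔT_eq (1 − e^(−t/τ)) = 1.36 × (1 − e^−1.12) = 0.917 K.

0.92 K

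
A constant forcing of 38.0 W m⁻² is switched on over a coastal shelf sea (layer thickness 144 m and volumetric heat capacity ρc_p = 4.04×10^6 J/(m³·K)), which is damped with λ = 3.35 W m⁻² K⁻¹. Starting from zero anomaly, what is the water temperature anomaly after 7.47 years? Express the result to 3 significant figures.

8.42 K

Areal heat capacity C = ρc_p × D = 4.04×10^6 × 144 = 5.82×10^8 J m⁻² K⁻¹.
τ = C / λ = 5.82×10^8 / 3.35 = 1.74×10^8 s.
Equilibrium anomaly ΔT_eq = F / λ = 38.0 / 3.35 = 11.3 K.
t = 7.47 years = 2.36×10^8 s, so t/τ = 1.36.
ΔT(t) = ΔT_eq (1 − e^(−t/τ)) = 11.3 × (1 − e^−1.36) = 8.42 K.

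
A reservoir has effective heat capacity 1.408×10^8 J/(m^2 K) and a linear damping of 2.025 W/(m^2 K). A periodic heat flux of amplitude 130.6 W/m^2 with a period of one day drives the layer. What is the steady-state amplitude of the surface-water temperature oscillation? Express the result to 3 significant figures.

Areal heat capacity C = 1.408×10^8 J/(m^2 K) (given).
Angular frequency ω = 2π / T = 2π / 86400 s = 7.27×10^-5 s⁻¹.
√((Cω)² + λ²) = √((10200)² + 2.025²) = 10200 W/(m²·K).
Amplitude A = F₀ / √((Cω)²+λ²) = 130.6 / 10200 = 0.0128 K.

0.0128 K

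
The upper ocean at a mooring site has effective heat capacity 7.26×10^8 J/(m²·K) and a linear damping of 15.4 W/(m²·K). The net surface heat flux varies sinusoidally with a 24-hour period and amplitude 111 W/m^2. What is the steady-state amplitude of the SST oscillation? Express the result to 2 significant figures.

Areal heat capacity C = 7.26×10^8 J/(m²·K) (given).
Angular frequency ω = 2π / T = 2π / 86400 s = 7.27×10^-5 s⁻¹.
√((Cω)² + λ²) = √((52800)² + 15.4²) = 52800 W/(m²·K).
Amplitude A = F₀ / √((Cω)²+λ²) = 111 / 52800 = 0.00210 K.

0.0021 K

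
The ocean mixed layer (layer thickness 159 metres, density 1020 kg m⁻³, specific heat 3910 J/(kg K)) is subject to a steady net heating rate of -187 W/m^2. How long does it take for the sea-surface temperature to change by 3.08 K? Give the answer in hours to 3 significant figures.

2900 hours

Areal heat capacity C = ρ c_p D = 1020 × 3910 × 159 = 6.34×10^8 J/(m²·K).
Time required: Δt = C ΔT / F = 6.34×10^8 × -3.08 / -187 = 1.04×10^7 s.
In hours: 1.04×10^7 s / (3600 s/hour) = 2900 hours.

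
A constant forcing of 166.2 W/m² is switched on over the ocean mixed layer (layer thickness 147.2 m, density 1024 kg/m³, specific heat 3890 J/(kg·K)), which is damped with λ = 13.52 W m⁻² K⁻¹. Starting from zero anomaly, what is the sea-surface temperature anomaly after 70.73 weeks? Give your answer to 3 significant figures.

Areal heat capacity C = ρ c_p D = 1024 × 3890 × 147.2 = 5.86×10^8 J/(m^2 K).
τ = C / λ = 5.86×10^8 / 13.52 = 4.34×10^7 s.
Equilibrium anomaly ΔT_eq = F / λ = 166.2 / 13.52 = 12.3 K.
t = 70.73 weeks = 4.28×10^7 s, so t/τ = 0.986.
ΔT(t) = ΔT_eq (1 − e^(−t/τ)) = 12.3 × (1 − e^−0.986) = 7.71 K.

7.71 K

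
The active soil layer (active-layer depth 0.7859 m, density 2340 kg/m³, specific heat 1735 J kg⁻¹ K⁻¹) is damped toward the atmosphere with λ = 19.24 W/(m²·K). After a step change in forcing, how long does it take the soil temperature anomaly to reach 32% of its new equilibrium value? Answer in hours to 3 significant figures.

17.8 hours

Areal heat capacity C = ρ c_p D = 2340 × 1735 × 0.7859 = 3.19×10^6 J/(m²·K).
τ = C / λ = 3.19×10^6 / 19.24 = 1.66×10^5 s.
Fraction reached: 1 − e^(−t/τ) = 0.32 ⇒ t = −τ ln(1 − 0.32) = τ × 0.386.
t = 64000 s = 17.8 hours.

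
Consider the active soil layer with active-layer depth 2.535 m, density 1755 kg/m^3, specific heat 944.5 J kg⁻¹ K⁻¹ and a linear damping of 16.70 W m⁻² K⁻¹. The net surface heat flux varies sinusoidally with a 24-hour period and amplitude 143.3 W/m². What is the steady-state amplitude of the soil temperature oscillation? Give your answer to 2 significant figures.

0.47 K

Areal heat capacity C = ρ c_p D = 1755 × 944.5 × 2.535 = 4.20×10^6 J/(m²·K).
Angular frequency ω = 2π / T = 2π / 86400 s = 7.27×10^-5 s⁻¹.
√((Cω)² + λ²) = √((306)² + 16.70²) = 306 W/(m²·K).
Amplitude A = F₀ / √((Cω)²+λ²) = 143.3 / 306 = 0.468 K.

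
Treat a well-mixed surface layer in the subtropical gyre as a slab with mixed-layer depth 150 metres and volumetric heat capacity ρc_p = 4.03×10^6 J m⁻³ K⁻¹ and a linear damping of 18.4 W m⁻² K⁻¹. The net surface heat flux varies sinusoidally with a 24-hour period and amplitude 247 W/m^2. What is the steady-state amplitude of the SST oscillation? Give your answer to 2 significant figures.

Areal heat capacity C = ρc_p × D = 4.03×10^6 × 150 = 6.04×10^8 J/(m²·K).
Angular frequency ω = 2π / T = 2π / 86400 s = 7.27×10^-5 s⁻¹.
√((Cω)² + λ²) = √((44000)² + 18.4²) = 44000 W/(m²·K).
Amplitude A = F₀ / √((Cω)²+λ²) = 247 / 44000 = 0.00562 K.

0.0056 K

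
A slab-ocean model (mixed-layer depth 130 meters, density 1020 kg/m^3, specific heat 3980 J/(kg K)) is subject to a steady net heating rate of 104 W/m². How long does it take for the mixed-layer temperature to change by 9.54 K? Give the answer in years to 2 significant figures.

1.5 years

Areal heat capacity C = ρ c_p D = 1020 × 3980 × 130 = 5.28×10^8 J/(m²·K).
Time required: Δt = C ΔT / F = 5.28×10^8 × 9.54 / 104 = 4.84×10^7 s.
In years: 4.84×10^7 s / (3.156×10^7 s/year) = 1.53 years.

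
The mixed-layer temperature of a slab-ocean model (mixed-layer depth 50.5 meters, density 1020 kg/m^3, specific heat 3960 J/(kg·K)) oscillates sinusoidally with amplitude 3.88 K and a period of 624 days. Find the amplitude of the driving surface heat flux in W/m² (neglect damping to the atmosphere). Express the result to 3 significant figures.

Areal heat capacity C = ρ c_p D = 1020 × 3960 × 50.5 = 2.04×10^8 J/(m^2 K).
ω = 2π / 5.39×10^7 s = 1.17×10^-7 s⁻¹.
Cω = 2.04×10^8 × 1.17×10^-7 = 23.8 W/(m²·K).
F₀ = A × Cω = 3.88 × 23.8 = 92.2 W/m².

92.2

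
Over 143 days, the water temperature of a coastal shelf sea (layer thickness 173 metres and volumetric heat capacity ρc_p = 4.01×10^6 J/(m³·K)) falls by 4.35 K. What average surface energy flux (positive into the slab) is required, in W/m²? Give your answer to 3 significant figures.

-244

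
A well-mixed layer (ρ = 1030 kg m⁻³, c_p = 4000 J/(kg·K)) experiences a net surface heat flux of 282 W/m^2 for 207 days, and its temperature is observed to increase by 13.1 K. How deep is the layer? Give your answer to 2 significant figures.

Heat input Q = F Δt = 282 × 1.79×10^7 s = 5.04×10^9 J/m².
Required areal heat capacity C = Q / ΔT = 3.85×10^8 J/(m²·K).
Depth D = C / (ρ c_p) = 3.85×10^8 / (1030 × 4000) = 93.4 m.

93 m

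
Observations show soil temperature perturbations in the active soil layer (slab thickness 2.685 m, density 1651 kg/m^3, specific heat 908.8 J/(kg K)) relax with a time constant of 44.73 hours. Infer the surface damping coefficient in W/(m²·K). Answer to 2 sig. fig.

25

Areal heat capacity C = ρ c_p D = 1651 × 908.8 × 2.685 = 4.03×10^6 J/(m^2 K).
τ = 44.73 hours = 1.61×10^5 s.
λ = C / τ = 4.03×10^6 / 1.61×10^5 = 25.0 W/(m²·K).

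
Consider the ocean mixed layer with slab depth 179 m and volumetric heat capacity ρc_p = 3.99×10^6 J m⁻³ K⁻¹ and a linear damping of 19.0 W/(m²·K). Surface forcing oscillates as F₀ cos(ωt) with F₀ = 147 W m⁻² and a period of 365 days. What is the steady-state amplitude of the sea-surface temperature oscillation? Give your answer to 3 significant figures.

Areal heat capacity C = ρc_p × D = 3.99×10^6 × 179 = 7.14×10^8 J m⁻² K⁻¹.
Angular frequency ω = 2π / T = 2π / 3.15×10^7 s = 1.99×10^-7 s⁻¹.
√((Cω)² + λ²) = √((142)² + 19.0²) = 144 W/(m²·K).
Amplitude A = F₀ / √((Cω)²+λ²) = 147 / 144 = 1.02 K.

1.02 K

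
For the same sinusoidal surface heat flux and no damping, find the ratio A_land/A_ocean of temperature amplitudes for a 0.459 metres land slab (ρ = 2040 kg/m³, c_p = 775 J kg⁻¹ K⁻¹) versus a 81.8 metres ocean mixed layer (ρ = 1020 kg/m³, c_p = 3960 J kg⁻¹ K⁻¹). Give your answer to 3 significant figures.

C_ocean = 1020 × 3960 × 81.8 = 3.30×10^8 J/(m²·K).
C_land = 2040 × 775 × 0.459 = 7.26×10^5 J/(m²·K).
Undamped amplitude ∝ 1/C, so A_land/A_ocean = C_ocean/C_land = 455.

455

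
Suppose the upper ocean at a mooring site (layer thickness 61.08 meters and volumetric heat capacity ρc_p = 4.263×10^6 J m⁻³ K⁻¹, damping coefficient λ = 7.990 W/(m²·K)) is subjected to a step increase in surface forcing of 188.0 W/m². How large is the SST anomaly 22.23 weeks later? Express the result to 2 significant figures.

Areal heat capacity C = ρc_p × D = 4.263×10^6 × 61.08 = 2.60×10^8 J/(m^2 K).
τ = C / λ = 2.60×10^8 / 7.990 = 3.26×10^7 s.
Equilibrium anomaly ΔT_eq = F / λ = 188.0 / 7.990 = 23.5 K.
t = 22.23 weeks = 1.34×10^7 s, so t/τ = 0.413.
ΔT(t) = ΔT_eq (1 − e^(−t/τ)) = 23.5 × (1 − e^−0.413) = 7.95 K.

8.0 K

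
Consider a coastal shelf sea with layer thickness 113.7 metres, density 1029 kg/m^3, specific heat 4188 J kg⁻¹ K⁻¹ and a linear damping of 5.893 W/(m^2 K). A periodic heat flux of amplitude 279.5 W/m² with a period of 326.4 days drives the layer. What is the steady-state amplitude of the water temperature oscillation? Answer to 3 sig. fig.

2.56 K

Areal heat capacity C = ρ c_p D = 1029 × 4188 × 113.7 = 4.90×10^8 J m⁻² K⁻¹.
Angular frequency ω = 2π / T = 2π / 2.82×10^7 s = 2.23×10^-7 s⁻¹.
√((Cω)² + λ²) = √((109)² + 5.893²) = 109 W/(m²·K).
Amplitude A = F₀ / √((Cω)²+λ²) = 279.5 / 109 = 2.56 K.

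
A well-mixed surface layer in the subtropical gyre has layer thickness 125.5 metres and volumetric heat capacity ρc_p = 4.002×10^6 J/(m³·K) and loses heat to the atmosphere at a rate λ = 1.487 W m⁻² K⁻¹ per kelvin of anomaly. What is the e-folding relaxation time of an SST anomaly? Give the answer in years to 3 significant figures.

10.7 years

Areal heat capacity C = ρc_p × D = 4.002×10^6 × 125.5 = 5.02×10^8 J m⁻² K⁻¹.
Relaxation time τ = C / λ = 5.02×10^8 / 1.487 = 3.38×10^8 s.
In years: 3.38×10^8 s / (3.156×10^7 s/year) = 10.7 years.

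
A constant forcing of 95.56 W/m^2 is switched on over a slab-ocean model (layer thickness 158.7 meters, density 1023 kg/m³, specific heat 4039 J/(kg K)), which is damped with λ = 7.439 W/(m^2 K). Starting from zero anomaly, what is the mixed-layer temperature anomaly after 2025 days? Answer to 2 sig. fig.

Areal heat capacity C = ρ c_p D = 1023 × 4039 × 158.7 = 6.56×10^8 J/(m²·K).
τ = C / λ = 6.56×10^8 / 7.439 = 8.81×10^7 s.
Equilibrium anomaly ΔT_eq = F / λ = 95.56 / 7.439 = 12.8 K.
t = 2025 days = 1.75×10^8 s, so t/τ = 1.98.
ΔT(t) = ΔT_eq (1 − e^(−t/τ)) = 12.8 × (1 − e^−1.98) = 11.1 K.

11 K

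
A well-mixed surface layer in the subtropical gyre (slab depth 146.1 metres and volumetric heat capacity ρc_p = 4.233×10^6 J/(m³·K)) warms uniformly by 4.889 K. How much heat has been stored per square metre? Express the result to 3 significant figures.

Areal heat capacity C = ρc_p × D = 4.233×10^6 × 146.1 = 6.18×10^8 J/(m²·K).
ΔQ = C ΔT = 6.18×10^8 × 4.889 = 3.02×10^9 J/m².

3.02×10^9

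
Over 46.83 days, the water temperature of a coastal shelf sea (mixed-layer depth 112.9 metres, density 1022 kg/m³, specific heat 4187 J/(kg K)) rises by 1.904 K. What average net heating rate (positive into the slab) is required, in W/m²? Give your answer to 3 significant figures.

Areal heat capacity C = ρ c_p D = 1022 × 4187 × 112.9 = 4.83×10^8 J m⁻² K⁻¹.
Required heat per unit area: Q = C ΔT = 4.83×10^8 × 1.904 = 9.20×10^8 J/m².
Flux F = Q / Δt = 9.20×10^8 / 4.05×10^6 s = 227 W/m².

227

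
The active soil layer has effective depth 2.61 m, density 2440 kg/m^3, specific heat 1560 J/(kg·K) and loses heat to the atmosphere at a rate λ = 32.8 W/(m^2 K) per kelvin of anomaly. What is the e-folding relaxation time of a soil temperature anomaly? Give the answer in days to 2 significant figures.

3.5 days

Areal heat capacity C = ρ c_p D = 2440 × 1560 × 2.61 = 9.93×10^6 J/(m^2 K).
Relaxation time τ = C / λ = 9.93×10^6 / 32.8 = 3.03×10^5 s.
In days: 3.03×10^5 s / (86400 s/day) = 3.51 days.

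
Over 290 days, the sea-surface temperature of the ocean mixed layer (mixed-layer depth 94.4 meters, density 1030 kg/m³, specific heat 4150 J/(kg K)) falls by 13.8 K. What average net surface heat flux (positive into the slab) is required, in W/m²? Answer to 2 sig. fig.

Areal heat capacity C = ρ c_p D = 1030 × 4150 × 94.4 = 4.04×10^8 J/(m^2 K).
Required heat per unit area: Q = C ΔT = 4.04×10^8 × -13.8 = -5.57×10^9 J/m².
Flux F = Q / Δt = -5.57×10^9 / 2.51×10^7 s = -222 W/m².

-220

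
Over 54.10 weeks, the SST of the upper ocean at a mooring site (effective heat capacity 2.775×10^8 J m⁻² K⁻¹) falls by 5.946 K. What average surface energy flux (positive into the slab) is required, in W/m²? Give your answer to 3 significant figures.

-50.4

Areal heat capacity C = 2.775×10^8 J m⁻² K⁻¹ (given).
Required heat per unit area: Q = C ΔT = 2.78×10^8 × -5.946 = -1.65×10^9 J/m².
Flux F = Q / Δt = -1.65×10^9 / 3.27×10^7 s = -50.4 W/m².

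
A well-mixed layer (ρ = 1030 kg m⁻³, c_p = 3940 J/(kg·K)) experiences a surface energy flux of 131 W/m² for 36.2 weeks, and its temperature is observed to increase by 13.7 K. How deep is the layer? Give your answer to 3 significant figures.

51.6 m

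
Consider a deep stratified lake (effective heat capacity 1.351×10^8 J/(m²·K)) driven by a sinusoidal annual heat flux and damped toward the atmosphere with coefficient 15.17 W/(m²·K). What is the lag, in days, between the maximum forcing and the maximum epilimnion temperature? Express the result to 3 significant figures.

61.4 days

Areal heat capacity C = 1.351×10^8 J/(m²·K) (given).
ω = 2π / 3.15×10^7 s = 1.99×10^-7 s⁻¹.
Phase lag φ = arctan(Cω/λ) = arctan(26.9/15.17) = 1.06 rad.
Time lag = φ / ω = 1.06 / 1.99×10^-7 = 5.31×10^6 s = 61.4 days.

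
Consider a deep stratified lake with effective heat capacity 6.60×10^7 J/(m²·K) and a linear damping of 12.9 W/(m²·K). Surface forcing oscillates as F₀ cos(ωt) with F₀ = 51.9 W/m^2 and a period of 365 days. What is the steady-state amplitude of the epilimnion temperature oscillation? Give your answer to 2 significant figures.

2.8 K

Areal heat capacity C = 6.60×10^7 J/(m²·K) (given).
Angular frequency ω = 2π / T = 2π / 3.15×10^7 s = 1.99×10^-7 s⁻¹.
√((Cω)² + λ²) = √((13.1)² + 12.9²) = 18.4 W/(m²·K).
Amplitude A = F₀ / √((Cω)²+λ²) = 51.9 / 18.4 = 2.82 K.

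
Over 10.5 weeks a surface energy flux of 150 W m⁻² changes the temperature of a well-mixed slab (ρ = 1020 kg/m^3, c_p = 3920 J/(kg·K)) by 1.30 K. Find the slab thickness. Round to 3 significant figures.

Heat input Q = F Δt = 150 × 6.35×10^6 s = 9.53×10^8 J/m².
Required areal heat capacity C = Q / ΔT = 7.33×10^8 J/(m²·K).
Depth D = C / (ρ c_p) = 7.33×10^8 / (1020 × 3920) = 183 m.

183 m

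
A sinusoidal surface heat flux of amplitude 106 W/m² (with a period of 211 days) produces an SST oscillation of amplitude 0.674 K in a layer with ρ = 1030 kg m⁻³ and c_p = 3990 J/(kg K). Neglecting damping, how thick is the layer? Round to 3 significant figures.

111 m

ω = 2π / 1.82×10^7 s = 3.45×10^-7 s⁻¹.
Required C = F₀ / (A ω) = 106 / (0.674 × 3.45×10^-7) = 4.56×10^8 J/(m²·K).
D = C / (ρ c_p) = 4.56×10^8 / (1030 × 3990) = 111 m.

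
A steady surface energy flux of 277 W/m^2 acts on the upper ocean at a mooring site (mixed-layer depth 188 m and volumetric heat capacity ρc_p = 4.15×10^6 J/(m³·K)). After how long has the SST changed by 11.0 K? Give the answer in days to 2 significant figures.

360 days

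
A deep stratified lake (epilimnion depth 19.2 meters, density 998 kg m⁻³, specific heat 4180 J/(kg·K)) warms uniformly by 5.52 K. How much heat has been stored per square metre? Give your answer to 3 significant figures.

4.42×10^8

Areal heat capacity C = ρ c_p D = 998 × 4180 × 19.2 = 8.01×10^7 J/(m^2 K).
ΔQ = C ΔT = 8.01×10^7 × 5.52 = 4.42×10^8 J/m².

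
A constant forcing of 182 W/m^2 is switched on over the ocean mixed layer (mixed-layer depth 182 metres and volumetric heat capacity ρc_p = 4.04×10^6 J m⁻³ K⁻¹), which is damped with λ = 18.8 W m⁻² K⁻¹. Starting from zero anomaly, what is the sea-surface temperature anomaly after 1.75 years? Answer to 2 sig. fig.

Areal heat capacity C = ρc_p × D = 4.04×10^6 × 182 = 7.35×10^8 J m⁻² K⁻¹.
τ = C / λ = 7.35×10^8 / 18.8 = 3.91×10^7 s.
Equilibrium anomaly ΔT_eq = F / λ = 182 / 18.8 = 9.68 K.
t = 1.75 years = 5.52×10^7 s, so t/τ = 1.41.
ΔT(t) = ΔT_eq (1 − e^(−t/τ)) = 9.68 × (1 − e^−1.41) = 7.32 K.

7.3 K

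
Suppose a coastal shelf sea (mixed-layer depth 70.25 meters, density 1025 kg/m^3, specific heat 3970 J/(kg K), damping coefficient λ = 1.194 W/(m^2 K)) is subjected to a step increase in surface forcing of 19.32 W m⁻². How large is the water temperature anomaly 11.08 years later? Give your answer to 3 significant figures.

12.4 K

Areal heat capacity C = ρ c_p D = 1025 × 3970 × 70.25 = 2.86×10^8 J m⁻² K⁻¹.
τ = C / λ = 2.86×10^8 / 1.194 = 2.39×10^8 s.
Equilibrium anomaly ΔT_eq = F / λ = 19.32 / 1.194 = 16.2 K.
t = 11.08 years = 3.50×10^8 s, so t/τ = 1.46.
ΔT(t) = ΔT_eq (1 − e^(−t/τ)) = 16.2 × (1 − e^−1.46) = 12.4 K.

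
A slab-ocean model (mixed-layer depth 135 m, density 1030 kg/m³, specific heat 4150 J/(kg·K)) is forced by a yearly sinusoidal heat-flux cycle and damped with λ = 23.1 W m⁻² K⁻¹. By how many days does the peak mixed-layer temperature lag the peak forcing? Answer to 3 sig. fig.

79.7 days

Areal heat capacity C = ρ c_p D = 1030 × 4150 × 135 = 5.77×10^8 J/(m²·K).
ω = 2π / 3.15×10^7 s = 1.99×10^-7 s⁻¹.
Phase lag φ = arctan(Cω/λ) = arctan(115/23.1) = 1.37 rad.
Time lag = φ / ω = 1.37 / 1.99×10^-7 = 6.89×10^6 s = 79.7 days.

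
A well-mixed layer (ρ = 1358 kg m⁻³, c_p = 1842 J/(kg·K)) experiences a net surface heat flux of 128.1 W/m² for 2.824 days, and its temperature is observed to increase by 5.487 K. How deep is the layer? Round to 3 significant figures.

2.28 m

Heat input Q = F Δt = 128.1 × 2.44×10^5 s = 3.13×10^7 J/m².
Required areal heat capacity C = Q / ΔT = 5.70×10^6 J/(m²·K).
Depth D = C / (ρ c_p) = 5.70×10^6 / (1358 × 1842) = 2.28 m.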